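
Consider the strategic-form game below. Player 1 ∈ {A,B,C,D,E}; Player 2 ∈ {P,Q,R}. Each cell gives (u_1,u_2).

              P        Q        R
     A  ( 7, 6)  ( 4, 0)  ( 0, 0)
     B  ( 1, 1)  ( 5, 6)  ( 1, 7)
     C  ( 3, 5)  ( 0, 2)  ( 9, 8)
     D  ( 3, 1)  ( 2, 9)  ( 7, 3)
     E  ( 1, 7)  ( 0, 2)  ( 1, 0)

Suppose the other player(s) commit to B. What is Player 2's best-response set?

u_2(P vs B) = 1
u_2(Q vs B) = 6
u_2(R vs B) = 7
max payoff 7 at {R}

P2 best: {R}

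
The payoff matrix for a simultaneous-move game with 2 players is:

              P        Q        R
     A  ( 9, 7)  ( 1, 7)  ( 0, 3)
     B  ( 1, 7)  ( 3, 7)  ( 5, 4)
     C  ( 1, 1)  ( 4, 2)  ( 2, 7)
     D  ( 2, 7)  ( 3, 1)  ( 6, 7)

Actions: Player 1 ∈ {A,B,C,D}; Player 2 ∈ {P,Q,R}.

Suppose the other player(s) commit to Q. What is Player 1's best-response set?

argmax u_1 = {C}

u_1(A vs Q) = 1
u_1(B vs Q) = 3
u_1(C vs Q) = 4
u_1(D vs Q) = 3
max payoff 4 at {C}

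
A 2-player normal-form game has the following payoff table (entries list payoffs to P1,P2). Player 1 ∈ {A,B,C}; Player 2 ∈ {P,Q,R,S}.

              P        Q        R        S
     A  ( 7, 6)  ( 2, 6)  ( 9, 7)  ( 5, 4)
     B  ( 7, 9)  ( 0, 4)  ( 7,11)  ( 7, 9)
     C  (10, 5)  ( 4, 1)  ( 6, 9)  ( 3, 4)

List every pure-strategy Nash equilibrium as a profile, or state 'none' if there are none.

(A,P): not NE [P1→C gives 10>7; P2→R gives 7>6]
(A,Q): not NE [P1→C gives 4>2; P2→R gives 7>6]
(A,R): NE
(A,S): not NE [P1→B gives 7>5; P2→R gives 7>4]
(B,P): not NE [P1→C gives 10>7; P2→R gives 11>9]
(B,Q): not NE [P1→C gives 4>0; P2→R gives 11>4]
(B,R): not NE [P1→A gives 9>7]
(B,S): not NE [P2→R gives 11>9]
(C,P): not NE [P2→R gives 9>5]
(C,Q): not NE [P2→R gives 9>1]
(C,R): not NE [P1→A gives 9>6]
(C,S): not NE [P1→B gives 7>3; P2→R gives 9>4]

Nash profiles: (A,R)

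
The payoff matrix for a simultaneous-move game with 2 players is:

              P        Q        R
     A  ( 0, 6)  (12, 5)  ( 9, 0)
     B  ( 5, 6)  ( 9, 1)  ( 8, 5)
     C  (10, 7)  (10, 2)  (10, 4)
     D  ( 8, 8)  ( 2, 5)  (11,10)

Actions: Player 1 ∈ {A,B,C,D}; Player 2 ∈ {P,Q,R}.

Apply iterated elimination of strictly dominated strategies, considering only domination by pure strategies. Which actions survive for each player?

P1 drop B (C beats it: P:10>5 Q:10>9 R:10>8)
P2 drop Q (P beats it: A:6>5 C:7>2 D:8>5)
P1 drop A (C beats it: P:10>0 R:10>9)
P1→{C,D} P2→{P,R}

Survivors P1:{C,D} P2:{P,R}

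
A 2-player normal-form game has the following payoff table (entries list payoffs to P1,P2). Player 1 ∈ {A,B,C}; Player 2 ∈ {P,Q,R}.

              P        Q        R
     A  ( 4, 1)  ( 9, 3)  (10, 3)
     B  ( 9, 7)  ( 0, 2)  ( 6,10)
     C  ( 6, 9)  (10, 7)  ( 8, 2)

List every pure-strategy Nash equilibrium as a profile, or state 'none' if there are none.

(A,P): not NE [P1→B gives 9>4; P2→R gives 3>1]
(A,Q): not NE [P1→C gives 10>9]
(A,R): NE
(B,P): not NE [P2→R gives 10>7]
(B,Q): not NE [P1→C gives 10>0; P2→R gives 10>2]
(B,R): not NE [P1→A gives 10>6]
(C,P): not NE [P1→B gives 9>6]
(C,Q): not NE [P2→P gives 9>7]
(C,R): not NE [P1→A gives 10>8; P2→P gives 9>2]

Nash profiles: (A,R)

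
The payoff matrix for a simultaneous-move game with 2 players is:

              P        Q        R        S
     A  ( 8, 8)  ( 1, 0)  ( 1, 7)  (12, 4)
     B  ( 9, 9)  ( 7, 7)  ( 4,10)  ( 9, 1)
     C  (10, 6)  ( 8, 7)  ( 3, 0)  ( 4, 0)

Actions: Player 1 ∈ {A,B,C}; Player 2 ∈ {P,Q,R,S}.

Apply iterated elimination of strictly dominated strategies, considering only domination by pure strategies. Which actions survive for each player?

Remaining: P1:{B,C} P2:{P,Q,R}

P2 drop S (P beats it: A:8>4 B:9>1 C:6>0)
P1 drop A (B beats it: P:9>8 Q:7>1 R:4>1)
P1→{B,C} P2→{P,Q,R}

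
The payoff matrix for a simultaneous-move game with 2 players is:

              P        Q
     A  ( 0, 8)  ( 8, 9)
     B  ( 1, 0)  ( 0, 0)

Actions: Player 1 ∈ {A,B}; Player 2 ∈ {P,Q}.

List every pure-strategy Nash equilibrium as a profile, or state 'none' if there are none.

(A,P): not NE [P1→B gives 1>0; P2→Q gives 9>8]
(A,Q): NE
(B,P): NE
(B,Q): not NE [P1→A gives 8>0]

NE set: (A,Q), (B,P)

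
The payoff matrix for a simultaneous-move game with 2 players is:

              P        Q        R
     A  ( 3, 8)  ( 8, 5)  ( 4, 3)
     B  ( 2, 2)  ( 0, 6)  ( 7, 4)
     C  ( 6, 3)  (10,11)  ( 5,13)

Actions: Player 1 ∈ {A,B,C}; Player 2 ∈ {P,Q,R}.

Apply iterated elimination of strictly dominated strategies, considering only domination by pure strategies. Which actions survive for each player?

P1 drop A (C beats it: P:6>3 Q:10>8 R:5>4)
P2 drop P (Q beats it: B:6>2 C:11>3)
P1→{B,C} P2→{Q,R}

IESDS → P1:{B,C} P2:{Q,R}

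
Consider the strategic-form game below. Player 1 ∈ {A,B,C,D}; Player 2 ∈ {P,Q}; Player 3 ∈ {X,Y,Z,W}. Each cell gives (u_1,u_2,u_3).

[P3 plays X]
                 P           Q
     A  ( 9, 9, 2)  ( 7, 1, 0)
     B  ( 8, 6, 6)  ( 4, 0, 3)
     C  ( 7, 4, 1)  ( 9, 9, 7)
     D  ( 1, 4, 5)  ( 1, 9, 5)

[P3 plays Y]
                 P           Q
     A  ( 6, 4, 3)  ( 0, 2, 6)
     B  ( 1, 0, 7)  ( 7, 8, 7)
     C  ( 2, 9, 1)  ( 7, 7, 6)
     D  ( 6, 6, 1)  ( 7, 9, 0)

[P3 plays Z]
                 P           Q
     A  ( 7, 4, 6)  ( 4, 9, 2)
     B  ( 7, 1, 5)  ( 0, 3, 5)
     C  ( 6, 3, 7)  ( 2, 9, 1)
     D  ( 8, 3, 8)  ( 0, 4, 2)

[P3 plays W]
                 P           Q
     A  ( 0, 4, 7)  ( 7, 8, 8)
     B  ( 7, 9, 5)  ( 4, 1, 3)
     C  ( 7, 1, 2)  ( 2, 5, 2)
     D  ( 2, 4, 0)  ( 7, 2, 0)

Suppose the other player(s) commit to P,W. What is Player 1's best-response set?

P1 best: {B,C}

u_1(A vs P,W) = 0
u_1(B vs P,W) = 7
u_1(C vs P,W) = 7
u_1(D vs P,W) = 2
max payoff 7 at {B,C}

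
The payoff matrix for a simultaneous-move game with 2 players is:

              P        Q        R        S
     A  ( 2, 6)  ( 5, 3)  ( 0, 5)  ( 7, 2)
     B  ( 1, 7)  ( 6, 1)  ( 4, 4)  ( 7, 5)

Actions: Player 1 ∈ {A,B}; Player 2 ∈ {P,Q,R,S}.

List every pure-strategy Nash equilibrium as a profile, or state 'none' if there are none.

(A,P): NE
(A,Q): not NE [P1→B gives 6>5; P2→P gives 6>3]
(A,R): not NE [P1→B gives 4>0; P2→P gives 6>5]
(A,S): not NE [P2→P gives 6>2]
(B,P): not NE [P1→A gives 2>1]
(B,Q): not NE [P2→P gives 7>1]
(B,R): not NE [P2→P gives 7>4]
(B,S): not NE [P2→P gives 7>5]

Nash profiles: (A,P)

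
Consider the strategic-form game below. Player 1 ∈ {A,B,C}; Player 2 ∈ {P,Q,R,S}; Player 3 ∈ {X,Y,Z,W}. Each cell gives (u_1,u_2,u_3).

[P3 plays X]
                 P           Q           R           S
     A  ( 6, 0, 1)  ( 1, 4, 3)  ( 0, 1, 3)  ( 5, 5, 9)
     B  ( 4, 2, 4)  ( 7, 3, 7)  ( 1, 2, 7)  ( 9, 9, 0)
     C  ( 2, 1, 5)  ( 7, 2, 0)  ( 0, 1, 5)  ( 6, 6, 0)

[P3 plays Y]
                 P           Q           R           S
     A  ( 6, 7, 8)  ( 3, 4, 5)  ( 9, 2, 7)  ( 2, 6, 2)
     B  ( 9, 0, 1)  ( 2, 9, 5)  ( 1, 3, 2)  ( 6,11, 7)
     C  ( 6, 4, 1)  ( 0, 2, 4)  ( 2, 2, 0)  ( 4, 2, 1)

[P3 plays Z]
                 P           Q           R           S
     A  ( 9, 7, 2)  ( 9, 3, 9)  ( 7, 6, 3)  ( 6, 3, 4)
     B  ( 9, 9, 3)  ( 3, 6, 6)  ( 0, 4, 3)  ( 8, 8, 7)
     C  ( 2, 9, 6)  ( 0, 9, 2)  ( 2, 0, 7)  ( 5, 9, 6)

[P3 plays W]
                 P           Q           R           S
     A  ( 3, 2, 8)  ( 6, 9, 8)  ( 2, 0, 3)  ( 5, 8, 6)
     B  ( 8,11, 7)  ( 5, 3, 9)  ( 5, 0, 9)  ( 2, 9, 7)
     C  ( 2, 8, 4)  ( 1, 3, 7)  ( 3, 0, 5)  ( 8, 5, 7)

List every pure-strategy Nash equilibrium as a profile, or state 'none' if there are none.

(A,P,X): not NE [P2→S gives 5>0; P3→W gives 8>1]
(A,P,Y): not NE [P1→B gives 9>6]
(A,P,Z): not NE [P3→W gives 8>2]
(A,P,W): not NE [P1→B gives 8>3; P2→Q gives 9>2]
(A,Q,X): not NE [P1→C gives 7>1; P2→S gives 5>4; P3→Z gives 9>3]
(A,Q,Y): not NE [P2→P gives 7>4; P3→Z gives 9>5]
(A,Q,Z): not NE [P2→P gives 7>3]
(A,Q,W): not NE [P3→Z gives 9>8]
(A,R,X): not NE [P1→B gives 1>0; P2→S gives 5>1; P3→Y gives 7>3]
(A,R,Y): not NE [P2→P gives 7>2]
(A,R,Z): not NE [P2→P gives 7>6; P3→Y gives 7>3]
(A,R,W): not NE [P1→B gives 5>2; P2→Q gives 9>0; P3→Y gives 7>3]
(A,S,X): not NE [P1→B gives 9>5]
(A,S,Y): not NE [P1→B gives 6>2; P2→P gives 7>6; P3→X gives 9>2]
(A,S,Z): not NE [P1→B gives 8>6; P2→P gives 7>3; P3→X gives 9>4]
(A,S,W): not NE [P1→C gives 8>5; P2→Q gives 9>8; P3→X gives 9>6]
(B,P,X): not NE [P1→A gives 6>4; P2→S gives 9>2; P3→W gives 7>4]
(B,P,Y): not NE [P2→S gives 11>0; P3→W gives 7>1]
(B,P,Z): not NE [P3→W gives 7>3]
(B,P,W): NE
(B,Q,X): not NE [P2→S gives 9>3; P3→W gives 9>7]
(B,Q,Y): not NE [P1→A gives 3>2; P2→S gives 11>9; P3→W gives 9>5]
(B,Q,Z): not NE [P1→A gives 9>3; P2→P gives 9>6; P3→W gives 9>6]
(B,Q,W): not NE [P1→A gives 6>5; P2→P gives 11>3]
(B,R,X): not NE [P2→S gives 9>2; P3→W gives 9>7]
(B,R,Y): not NE [P1→A gives 9>1; P2→S gives 11>3; P3→W gives 9>2]
(B,R,Z): not NE [P1→A gives 7>0; P2→P gives 9>4; P3→W gives 9>3]
(B,R,W): not NE [P2→P gives 11>0]
(B,S,X): not NE [P3→W gives 7>0]
(B,S,Y): NE
(B,S,Z): not NE [P2→P gives 9>8]
(B,S,W): not NE [P1→C gives 8>2; P2→P gives 11>9]
(C,P,X): not NE [P1→A gives 6>2; P2→S gives 6>1; P3→Z gives 6>5]
(C,P,Y): not NE [P1→B gives 9>6; P3→Z gives 6>1]
(C,P,Z): not NE [P1→B gives 9>2]
(C,P,W): not NE [P1→B gives 8>2; P3→Z gives 6>4]
(C,Q,X): not NE [P2→S gives 6>2; P3→W gives 7>0]
(C,Q,Y): not NE [P1→A gives 3>0; P2→P gives 4>2; P3→W gives 7>4]
(C,Q,Z): not NE [P1→A gives 9>0; P3→W gives 7>2]
(C,Q,W): not NE [P1→A gives 6>1; P2→P gives 8>3]
(C,R,X): not NE [P1→B gives 1>0; P2→S gives 6>1; P3→Z gives 7>5]
(C,R,Y): not NE [P1→A gives 9>2; P2→P gives 4>2; P3→Z gives 7>0]
(C,R,Z): not NE [P1→A gives 7>2; P2→S gives 9>0]
(C,R,W): not NE [P1→B gives 5>3; P2→P gives 8>0; P3→Z gives 7>5]
(C,S,X): not NE [P1→B gives 9>6; P3→W gives 7>0]
(C,S,Y): not NE [P1→B gives 6>4; P2→P gives 4>2; P3→W gives 7>1]
(C,S,Z): not NE [P1→B gives 8>5; P3→W gives 7>6]
(C,S,W): not NE [P2→P gives 8>5]

Nash profiles: (B,P,W), (B,S,Y)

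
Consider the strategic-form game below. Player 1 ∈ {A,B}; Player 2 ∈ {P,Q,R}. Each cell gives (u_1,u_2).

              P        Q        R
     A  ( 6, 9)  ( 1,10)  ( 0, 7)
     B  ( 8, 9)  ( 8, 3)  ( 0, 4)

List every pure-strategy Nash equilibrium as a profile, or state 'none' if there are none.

NE set: (B,P)

(A,P): not NE [P1→B gives 8>6; P2→Q gives 10>9]
(A,Q): not NE [P1→B gives 8>1]
(A,R): not NE [P2→Q gives 10>7]
(B,P): NE
(B,Q): not NE [P2→P gives 9>3]
(B,R): not NE [P2→P gives 9>4]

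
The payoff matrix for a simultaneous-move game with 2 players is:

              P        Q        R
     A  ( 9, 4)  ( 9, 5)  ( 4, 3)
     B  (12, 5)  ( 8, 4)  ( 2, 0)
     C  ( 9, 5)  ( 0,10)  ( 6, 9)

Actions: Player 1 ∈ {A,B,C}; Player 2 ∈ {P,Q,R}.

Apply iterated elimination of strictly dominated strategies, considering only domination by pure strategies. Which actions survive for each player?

Remaining: P1:{A,B} P2:{P,Q}

P2 drop R (Q beats it: A:5>3 B:4>0 C:10>9)
P1 drop C (B beats it: P:12>9 Q:8>0)
P1→{A,B} P2→{P,Q}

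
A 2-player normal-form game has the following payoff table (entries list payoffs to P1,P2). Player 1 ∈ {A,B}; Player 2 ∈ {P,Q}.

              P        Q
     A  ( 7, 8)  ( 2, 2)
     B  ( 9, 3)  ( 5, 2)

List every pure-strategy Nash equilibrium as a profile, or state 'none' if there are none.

(A,P): not NE [P1→B gives 9>7]
(A,Q): not NE [P1→B gives 5>2; P2→P gives 8>2]
(B,P): NE
(B,Q): not NE [P2→P gives 3>2]

PSNE = {(B,P)}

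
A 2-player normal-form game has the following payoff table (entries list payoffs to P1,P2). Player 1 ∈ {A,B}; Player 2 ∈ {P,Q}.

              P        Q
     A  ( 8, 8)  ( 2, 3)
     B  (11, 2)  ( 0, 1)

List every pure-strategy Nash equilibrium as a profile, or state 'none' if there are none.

NE set: (B,P)

(A,P): not NE [P1→B gives 11>8]
(A,Q): not NE [P2→P gives 8>3]
(B,P): NE
(B,Q): not NE [P1→A gives 2>0; P2→P gives 2>1]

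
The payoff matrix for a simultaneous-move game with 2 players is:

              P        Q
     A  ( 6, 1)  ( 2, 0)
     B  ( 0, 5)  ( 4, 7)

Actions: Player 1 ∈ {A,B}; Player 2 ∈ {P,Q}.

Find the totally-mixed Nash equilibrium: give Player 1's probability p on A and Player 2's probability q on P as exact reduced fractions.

P1 mixes 2/3 on A; P2 mixes 1/4 on P

P1 indiff ⇒ q·6+(1-q)·2 = q·0+(1-q)·4 ⇒ q(6) = (1-q)(2) ⇒ q = 1/4
P2 indiff ⇒ p·1+(1-p)·5 = p·0+(1-p)·7 ⇒ p(1) = (1-p)(2) ⇒ p = 2/3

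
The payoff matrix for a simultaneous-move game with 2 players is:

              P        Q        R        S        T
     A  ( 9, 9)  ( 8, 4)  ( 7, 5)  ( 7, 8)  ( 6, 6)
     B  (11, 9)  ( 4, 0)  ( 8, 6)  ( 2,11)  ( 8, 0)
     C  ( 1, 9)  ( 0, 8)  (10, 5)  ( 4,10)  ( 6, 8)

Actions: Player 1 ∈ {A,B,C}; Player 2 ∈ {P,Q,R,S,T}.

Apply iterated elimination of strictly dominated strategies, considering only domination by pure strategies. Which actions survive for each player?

P2 drop Q (P beats it: A:9>4 B:9>0 C:9>8)
P2 drop R (P beats it: A:9>5 B:9>6 C:9>5)
P2 drop T (P beats it: A:9>6 B:9>0 C:9>8)
P1 drop C (A beats it: P:9>1 S:7>4)
P1→{A,B} P2→{P,S}

Survivors P1:{A,B} P2:{P,S}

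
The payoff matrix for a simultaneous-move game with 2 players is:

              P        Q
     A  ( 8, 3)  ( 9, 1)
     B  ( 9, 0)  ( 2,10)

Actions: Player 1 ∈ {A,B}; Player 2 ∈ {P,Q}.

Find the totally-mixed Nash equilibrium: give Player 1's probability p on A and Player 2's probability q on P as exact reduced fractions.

(p,q) = (5/6, 7/8)

P1 indiff ⇒ q·8+(1-q)·9 = q·9+(1-q)·2 ⇒ q(-1) = (1-q)(-7) ⇒ q = 7/8
P2 indiff ⇒ p·3+(1-p)·0 = p·1+(1-p)·10 ⇒ p(2) = (1-p)(10) ⇒ p = 5/6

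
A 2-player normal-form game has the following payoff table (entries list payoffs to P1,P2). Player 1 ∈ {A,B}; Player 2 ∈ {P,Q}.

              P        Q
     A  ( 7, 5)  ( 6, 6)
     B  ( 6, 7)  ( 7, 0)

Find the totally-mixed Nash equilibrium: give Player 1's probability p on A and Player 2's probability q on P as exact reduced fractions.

P1 indiff ⇒ q·7+(1-q)·6 = q·6+(1-q)·7 ⇒ q(1) = (1-q)(1) ⇒ q = 1/2
P2 indiff ⇒ p·5+(1-p)·7 = p·6+(1-p)·0 ⇒ p(-1) = (1-p)(-7) ⇒ p = 7/8

P1 mixes 7/8 on A; P2 mixes 1/2 on P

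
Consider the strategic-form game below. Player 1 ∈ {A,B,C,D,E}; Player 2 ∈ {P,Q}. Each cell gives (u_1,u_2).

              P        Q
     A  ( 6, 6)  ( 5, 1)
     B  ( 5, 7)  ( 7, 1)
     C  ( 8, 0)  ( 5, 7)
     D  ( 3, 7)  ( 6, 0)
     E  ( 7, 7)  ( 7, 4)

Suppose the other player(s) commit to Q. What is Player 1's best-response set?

argmax u_1 = {B,E}

u_1(A vs Q) = 5
u_1(B vs Q) = 7
u_1(C vs Q) = 5
u_1(D vs Q) = 6
u_1(E vs Q) = 7
max payoff 7 at {B,E}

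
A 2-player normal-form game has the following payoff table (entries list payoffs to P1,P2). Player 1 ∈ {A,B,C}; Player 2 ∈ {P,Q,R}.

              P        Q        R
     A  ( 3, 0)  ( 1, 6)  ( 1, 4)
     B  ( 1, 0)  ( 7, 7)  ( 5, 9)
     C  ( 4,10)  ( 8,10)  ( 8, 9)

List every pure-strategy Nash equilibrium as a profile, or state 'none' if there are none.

NE set: (C,P), (C,Q)

(A,P): not NE [P1→C gives 4>3; P2→Q gives 6>0]
(A,Q): not NE [P1→C gives 8>1]
(A,R): not NE [P1→C gives 8>1; P2→Q gives 6>4]
(B,P): not NE [P1→C gives 4>1; P2→R gives 9>0]
(B,Q): not NE [P1→C gives 8>7; P2→R gives 9>7]
(B,R): not NE [P1→C gives 8>5]
(C,P): NE
(C,Q): NE
(C,R): not NE [P2→Q gives 10>9]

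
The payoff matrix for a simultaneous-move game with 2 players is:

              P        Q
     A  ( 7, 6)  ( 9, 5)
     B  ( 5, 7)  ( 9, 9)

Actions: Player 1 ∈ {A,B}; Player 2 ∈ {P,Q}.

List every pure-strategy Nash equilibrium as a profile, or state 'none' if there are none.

(A,P): NE
(A,Q): not NE [P2→P gives 6>5]
(B,P): not NE [P1→A gives 7>5; P2→Q gives 9>7]
(B,Q): NE

NE set: (A,P), (B,Q)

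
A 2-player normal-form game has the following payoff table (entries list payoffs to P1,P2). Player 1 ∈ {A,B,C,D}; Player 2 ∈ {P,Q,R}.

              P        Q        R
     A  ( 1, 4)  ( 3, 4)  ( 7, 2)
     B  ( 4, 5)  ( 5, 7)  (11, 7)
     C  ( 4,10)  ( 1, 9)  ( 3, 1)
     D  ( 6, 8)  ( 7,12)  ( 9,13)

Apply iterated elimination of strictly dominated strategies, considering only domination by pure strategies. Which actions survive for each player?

Survivors P1:{B,D} P2:{Q,R}

P1 drop A (B beats it: P:4>1 Q:5>3 R:11>7)
P1 drop C (D beats it: P:6>4 Q:7>1 R:9>3)
P2 drop P (Q beats it: B:7>5 D:12>8)
P1→{B,D} P2→{Q,R}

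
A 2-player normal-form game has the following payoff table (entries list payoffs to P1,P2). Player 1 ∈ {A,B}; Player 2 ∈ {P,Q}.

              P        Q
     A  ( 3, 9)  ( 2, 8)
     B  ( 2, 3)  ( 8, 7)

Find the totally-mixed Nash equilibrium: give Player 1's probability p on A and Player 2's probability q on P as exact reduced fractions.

(p,q) = (4/5, 6/7)

P1 indiff ⇒ q·3+(1-q)·2 = q·2+(1-q)·8 ⇒ q(1) = (1-q)(6) ⇒ q = 6/7
P2 indiff ⇒ p·9+(1-p)·3 = p·8+(1-p)·7 ⇒ p(1) = (1-p)(4) ⇒ p = 4/5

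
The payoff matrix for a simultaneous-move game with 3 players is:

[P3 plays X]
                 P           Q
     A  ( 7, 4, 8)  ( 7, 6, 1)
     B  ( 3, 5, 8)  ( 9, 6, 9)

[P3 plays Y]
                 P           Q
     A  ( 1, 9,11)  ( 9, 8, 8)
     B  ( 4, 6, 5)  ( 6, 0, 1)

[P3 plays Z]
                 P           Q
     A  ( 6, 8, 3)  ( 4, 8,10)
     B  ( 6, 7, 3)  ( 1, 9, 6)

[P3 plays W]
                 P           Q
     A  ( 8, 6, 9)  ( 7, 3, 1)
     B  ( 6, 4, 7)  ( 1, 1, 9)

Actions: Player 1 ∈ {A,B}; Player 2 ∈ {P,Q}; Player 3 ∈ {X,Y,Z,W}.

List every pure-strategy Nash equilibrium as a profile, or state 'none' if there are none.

(A,P,X): not NE [P2→Q gives 6>4; P3→Y gives 11>8]
(A,P,Y): not NE [P1→B gives 4>1]
(A,P,Z): not NE [P3→Y gives 11>3]
(A,P,W): not NE [P3→Y gives 11>9]
(A,Q,X): not NE [P1→B gives 9>7; P3→Z gives 10>1]
(A,Q,Y): not NE [P2→P gives 9>8; P3→Z gives 10>8]
(A,Q,Z): NE
(A,Q,W): not NE [P2→P gives 6>3; P3→Z gives 10>1]
(B,P,X): not NE [P1→A gives 7>3; P2→Q gives 6>5]
(B,P,Y): not NE [P3→X gives 8>5]
(B,P,Z): not NE [P2→Q gives 9>7; P3→X gives 8>3]
(B,P,W): not NE [P1→A gives 8>6; P3→X gives 8>7]
(B,Q,X): NE
(B,Q,Y): not NE [P1→A gives 9>6; P2→P gives 6>0; P3→W gives 9>1]
(B,Q,Z): not NE [P1→A gives 4>1; P3→W gives 9>6]
(B,Q,W): not NE [P1→A gives 7>1; P2→P gives 4>1]

PSNE = {(A,Q,Z), (B,Q,X)}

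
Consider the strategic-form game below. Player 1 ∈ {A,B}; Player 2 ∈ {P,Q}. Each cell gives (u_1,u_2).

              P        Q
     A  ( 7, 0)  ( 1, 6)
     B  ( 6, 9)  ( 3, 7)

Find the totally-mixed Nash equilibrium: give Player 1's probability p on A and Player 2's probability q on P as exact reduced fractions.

P1 indiff ⇒ q·7+(1-q)·1 = q·6+(1-q)·3 ⇒ q(1) = (1-q)(2) ⇒ q = 2/3
P2 indiff ⇒ p·0+(1-p)·9 = p·6+(1-p)·7 ⇒ p(-6) = (1-p)(-2) ⇒ p = 1/4

P1 mixes 1/4 on A; P2 mixes 2/3 on P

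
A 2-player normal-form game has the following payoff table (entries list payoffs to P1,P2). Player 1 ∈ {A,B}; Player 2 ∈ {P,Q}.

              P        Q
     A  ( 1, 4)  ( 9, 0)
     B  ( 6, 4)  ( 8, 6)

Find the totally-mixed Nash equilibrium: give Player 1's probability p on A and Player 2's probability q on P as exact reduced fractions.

(p,q) = (1/3, 1/6)

P1 indiff ⇒ q·1+(1-q)·9 = q·6+(1-q)·8 ⇒ q(-5) = (1-q)(-1) ⇒ q = 1/6
P2 indiff ⇒ p·4+(1-p)·4 = p·0+(1-p)·6 ⇒ p(4) = (1-p)(2) ⇒ p = 1/3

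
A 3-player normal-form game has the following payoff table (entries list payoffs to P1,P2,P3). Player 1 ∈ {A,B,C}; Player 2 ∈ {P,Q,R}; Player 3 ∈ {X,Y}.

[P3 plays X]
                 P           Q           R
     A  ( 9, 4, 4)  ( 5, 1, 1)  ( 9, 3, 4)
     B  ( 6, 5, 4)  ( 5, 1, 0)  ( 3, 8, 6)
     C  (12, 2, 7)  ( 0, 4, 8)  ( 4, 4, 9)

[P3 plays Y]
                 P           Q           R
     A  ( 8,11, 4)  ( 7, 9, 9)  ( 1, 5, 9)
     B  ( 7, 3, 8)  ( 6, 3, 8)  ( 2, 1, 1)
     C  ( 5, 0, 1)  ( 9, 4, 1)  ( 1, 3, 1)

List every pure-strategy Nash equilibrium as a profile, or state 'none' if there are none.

PSNE = {(A,P,Y)}

(A,P,X): not NE [P1→C gives 12>9]
(A,P,Y): NE
(A,Q,X): not NE [P2→P gives 4>1; P3→Y gives 9>1]
(A,Q,Y): not NE [P1→C gives 9>7; P2→P gives 11>9]
(A,R,X): not NE [P2→P gives 4>3; P3→Y gives 9>4]
(A,R,Y): not NE [P1→B gives 2>1; P2→P gives 11>5]
(B,P,X): not NE [P1→C gives 12>6; P2→R gives 8>5; P3→Y gives 8>4]
(B,P,Y): not NE [P1→A gives 8>7]
(B,Q,X): not NE [P2→R gives 8>1; P3→Y gives 8>0]
(B,Q,Y): not NE [P1→C gives 9>6]
(B,R,X): not NE [P1→A gives 9>3]
(B,R,Y): not NE [P2→Q gives 3>1; P3→X gives 6>1]
(C,P,X): not NE [P2→R gives 4>2]
(C,P,Y): not NE [P1→A gives 8>5; P2→Q gives 4>0; P3→X gives 7>1]
(C,Q,X): not NE [P1→B gives 5>0]
(C,Q,Y): not NE [P3→X gives 8>1]
(C,R,X): not NE [P1→A gives 9>4]
(C,R,Y): not NE [P1→B gives 2>1; P2→Q gives 4>3; P3→X gives 9>1]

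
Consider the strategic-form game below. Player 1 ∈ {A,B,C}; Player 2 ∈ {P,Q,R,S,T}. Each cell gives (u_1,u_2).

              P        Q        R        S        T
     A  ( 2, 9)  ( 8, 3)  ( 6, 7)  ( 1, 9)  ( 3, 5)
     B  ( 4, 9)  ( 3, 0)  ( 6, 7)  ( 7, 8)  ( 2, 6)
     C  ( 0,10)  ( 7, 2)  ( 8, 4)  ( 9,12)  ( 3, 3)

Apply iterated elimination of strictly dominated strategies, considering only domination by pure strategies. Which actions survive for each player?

P2 drop Q (P beats it: A:9>3 B:9>0 C:10>2)
P2 drop R (P beats it: A:9>7 B:9>7 C:10>4)
P2 drop T (P beats it: A:9>5 B:9>6 C:10>3)
P1 drop A (B beats it: P:4>2 S:7>1)
P1→{B,C} P2→{P,S}

Survivors P1:{B,C} P2:{P,S}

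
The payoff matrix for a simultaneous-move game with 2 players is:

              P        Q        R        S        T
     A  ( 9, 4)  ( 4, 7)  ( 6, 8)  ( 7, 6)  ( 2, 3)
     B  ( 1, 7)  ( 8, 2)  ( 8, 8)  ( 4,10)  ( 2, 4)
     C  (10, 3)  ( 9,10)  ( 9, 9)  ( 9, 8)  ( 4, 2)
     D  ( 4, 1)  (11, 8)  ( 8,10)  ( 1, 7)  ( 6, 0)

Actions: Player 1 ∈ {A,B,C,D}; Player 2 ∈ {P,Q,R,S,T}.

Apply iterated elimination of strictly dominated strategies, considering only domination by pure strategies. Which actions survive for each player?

Survivors P1:{C,D} P2:{Q,R}

P1 drop A (C beats it: P:10>9 Q:9>4 R:9>6 S:9>7 T:4>2)
P1 drop B (C beats it: P:10>1 Q:9>8 R:9>8 S:9>4 T:4>2)
P2 drop P (Q beats it: C:10>3 D:8>1)
P2 drop S (Q beats it: C:10>8 D:8>7)
P2 drop T (Q beats it: C:10>2 D:8>0)
P1→{C,D} P2→{Q,R}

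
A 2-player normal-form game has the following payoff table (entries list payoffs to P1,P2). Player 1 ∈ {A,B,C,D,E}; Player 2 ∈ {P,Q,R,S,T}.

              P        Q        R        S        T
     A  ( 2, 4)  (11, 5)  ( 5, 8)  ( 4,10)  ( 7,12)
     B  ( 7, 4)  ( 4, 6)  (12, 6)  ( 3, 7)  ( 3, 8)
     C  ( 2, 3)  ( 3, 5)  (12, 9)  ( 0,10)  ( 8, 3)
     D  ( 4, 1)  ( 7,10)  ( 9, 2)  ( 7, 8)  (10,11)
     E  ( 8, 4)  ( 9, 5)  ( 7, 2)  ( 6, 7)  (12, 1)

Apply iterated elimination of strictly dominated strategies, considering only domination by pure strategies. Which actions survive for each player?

IESDS → P1:{A,D,E} P2:{Q,S,T}

P2 drop P (Q beats it: A:5>4 B:6>4 C:5>3 D:10>1 E:5>4)
P2 drop R (S beats it: A:10>8 B:7>6 C:10>9 D:8>2 E:7>2)
P1 drop B (A beats it: Q:11>4 S:4>3 T:7>3)
P1 drop C (D beats it: Q:7>3 S:7>0 T:10>8)
P1→{A,D,E} P2→{Q,S,T}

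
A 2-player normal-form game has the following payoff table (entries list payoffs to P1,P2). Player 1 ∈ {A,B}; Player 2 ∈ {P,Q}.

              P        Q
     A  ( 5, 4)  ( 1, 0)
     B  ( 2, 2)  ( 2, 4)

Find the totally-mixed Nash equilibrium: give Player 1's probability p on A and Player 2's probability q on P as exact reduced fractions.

P1 indiff ⇒ q·5+(1-q)·1 = q·2+(1-q)·2 ⇒ q(3) = (1-q)(1) ⇒ q = 1/4
P2 indiff ⇒ p·4+(1-p)·2 = p·0+(1-p)·4 ⇒ p(4) = (1-p)(2) ⇒ p = 1/3

P1 mixes 1/3 on A; P2 mixes 1/4 on P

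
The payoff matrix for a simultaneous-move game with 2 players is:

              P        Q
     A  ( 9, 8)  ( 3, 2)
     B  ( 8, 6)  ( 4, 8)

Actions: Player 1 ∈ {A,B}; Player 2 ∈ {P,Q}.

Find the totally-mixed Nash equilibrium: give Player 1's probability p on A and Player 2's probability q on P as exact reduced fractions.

P1 indiff ⇒ q·9+(1-q)·3 = q·8+(1-q)·4 ⇒ q(1) = (1-q)(1) ⇒ q = 1/2
P2 indiff ⇒ p·8+(1-p)·6 = p·2+(1-p)·8 ⇒ p(6) = (1-p)(2) ⇒ p = 1/4

(p,q) = (1/4, 1/2)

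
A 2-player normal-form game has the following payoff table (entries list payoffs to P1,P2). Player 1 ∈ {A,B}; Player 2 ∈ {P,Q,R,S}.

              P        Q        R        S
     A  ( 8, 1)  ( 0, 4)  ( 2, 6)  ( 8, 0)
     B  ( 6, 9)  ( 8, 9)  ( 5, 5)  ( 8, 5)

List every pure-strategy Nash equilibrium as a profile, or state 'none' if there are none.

(A,P): not NE [P2→R gives 6>1]
(A,Q): not NE [P1→B gives 8>0; P2→R gives 6>4]
(A,R): not NE [P1→B gives 5>2]
(A,S): not NE [P2→R gives 6>0]
(B,P): not NE [P1→A gives 8>6]
(B,Q): NE
(B,R): not NE [P2→Q gives 9>5]
(B,S): not NE [P2→Q gives 9>5]

NE set: (B,Q)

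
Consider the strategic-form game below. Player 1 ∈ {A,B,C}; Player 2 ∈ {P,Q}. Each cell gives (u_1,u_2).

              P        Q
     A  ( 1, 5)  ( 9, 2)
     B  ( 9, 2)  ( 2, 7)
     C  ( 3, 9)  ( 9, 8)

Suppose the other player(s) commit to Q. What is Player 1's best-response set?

P1 best: {A,C}

u_1(A vs Q) = 9
u_1(B vs Q) = 2
u_1(C vs Q) = 9
max payoff 9 at {A,C}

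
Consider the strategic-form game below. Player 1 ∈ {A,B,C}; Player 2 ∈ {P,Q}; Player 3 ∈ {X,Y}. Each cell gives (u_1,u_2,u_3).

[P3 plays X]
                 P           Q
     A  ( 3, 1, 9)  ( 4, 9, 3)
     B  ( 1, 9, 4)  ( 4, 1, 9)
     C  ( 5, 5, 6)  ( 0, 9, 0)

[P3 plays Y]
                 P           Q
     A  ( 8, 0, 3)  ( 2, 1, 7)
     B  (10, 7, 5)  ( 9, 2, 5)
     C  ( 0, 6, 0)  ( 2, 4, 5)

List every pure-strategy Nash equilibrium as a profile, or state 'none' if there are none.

Nash profiles: (B,P,Y)

(A,P,X): not NE [P1→C gives 5>3; P2→Q gives 9>1]
(A,P,Y): not NE [P1→B gives 10>8; P2→Q gives 1>0; P3→X gives 9>3]
(A,Q,X): not NE [P3→Y gives 7>3]
(A,Q,Y): not NE [P1→B gives 9>2]
(B,P,X): not NE [P1→C gives 5>1; P3→Y gives 5>4]
(B,P,Y): NE
(B,Q,X): not NE [P2→P gives 9>1]
(B,Q,Y): not NE [P2→P gives 7>2; P3→X gives 9>5]
(C,P,X): not NE [P2→Q gives 9>5]
(C,P,Y): not NE [P1→B gives 10>0; P3→X gives 6>0]
(C,Q,X): not NE [P1→B gives 4>0; P3→Y gives 5>0]
(C,Q,Y): not NE [P1→B gives 9>2; P2→P gives 6>4]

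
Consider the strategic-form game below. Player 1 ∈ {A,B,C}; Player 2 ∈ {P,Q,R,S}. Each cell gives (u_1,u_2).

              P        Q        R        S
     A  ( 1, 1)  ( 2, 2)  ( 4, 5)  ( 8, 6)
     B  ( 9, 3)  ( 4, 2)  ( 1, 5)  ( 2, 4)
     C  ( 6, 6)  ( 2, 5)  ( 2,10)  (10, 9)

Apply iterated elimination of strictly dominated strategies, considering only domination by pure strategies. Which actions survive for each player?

P2 drop P (R beats it: A:5>1 B:5>3 C:10>6)
P2 drop Q (R beats it: A:5>2 B:5>2 C:10>5)
P1 drop B (A beats it: R:4>1 S:8>2)
P1→{A,C} P2→{R,S}

Remaining: P1:{A,C} P2:{R,S}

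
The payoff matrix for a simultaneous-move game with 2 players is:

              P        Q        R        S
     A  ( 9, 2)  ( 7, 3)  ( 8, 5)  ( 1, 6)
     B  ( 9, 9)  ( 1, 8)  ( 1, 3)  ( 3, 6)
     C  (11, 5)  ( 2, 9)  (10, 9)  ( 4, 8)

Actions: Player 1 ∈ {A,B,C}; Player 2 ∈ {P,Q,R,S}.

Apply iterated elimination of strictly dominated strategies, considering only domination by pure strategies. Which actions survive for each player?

P1 drop B (C beats it: P:11>9 Q:2>1 R:10>1 S:4>3)
P2 drop P (Q beats it: A:3>2 C:9>5)
P1→{A,C} P2→{Q,R,S}

IESDS → P1:{A,C} P2:{Q,R,S}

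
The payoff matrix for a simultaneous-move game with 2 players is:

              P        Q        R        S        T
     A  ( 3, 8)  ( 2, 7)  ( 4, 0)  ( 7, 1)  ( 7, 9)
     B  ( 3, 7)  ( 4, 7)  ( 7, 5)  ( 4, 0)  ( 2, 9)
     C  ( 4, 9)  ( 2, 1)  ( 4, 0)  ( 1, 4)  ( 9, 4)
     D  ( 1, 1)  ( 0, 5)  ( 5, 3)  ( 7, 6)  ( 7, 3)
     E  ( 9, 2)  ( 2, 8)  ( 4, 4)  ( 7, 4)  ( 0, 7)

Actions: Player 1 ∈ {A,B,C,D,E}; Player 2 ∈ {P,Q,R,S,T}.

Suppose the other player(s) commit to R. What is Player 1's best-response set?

argmax u_1 = {B}

u_1(A vs R) = 4
u_1(B vs R) = 7
u_1(C vs R) = 4
u_1(D vs R) = 5
u_1(E vs R) = 4
max payoff 7 at {B}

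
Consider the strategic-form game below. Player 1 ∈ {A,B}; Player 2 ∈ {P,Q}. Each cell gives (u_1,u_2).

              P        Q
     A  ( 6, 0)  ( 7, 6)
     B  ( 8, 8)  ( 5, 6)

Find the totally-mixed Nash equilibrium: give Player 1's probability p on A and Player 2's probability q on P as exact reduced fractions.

(p,q) = (1/4, 1/2)

P1 indiff ⇒ q·6+(1-q)·7 = q·8+(1-q)·5 ⇒ q(-2) = (1-q)(-2) ⇒ q = 1/2
P2 indiff ⇒ p·0+(1-p)·8 = p·6+(1-p)·6 ⇒ p(-6) = (1-p)(-2) ⇒ p = 1/4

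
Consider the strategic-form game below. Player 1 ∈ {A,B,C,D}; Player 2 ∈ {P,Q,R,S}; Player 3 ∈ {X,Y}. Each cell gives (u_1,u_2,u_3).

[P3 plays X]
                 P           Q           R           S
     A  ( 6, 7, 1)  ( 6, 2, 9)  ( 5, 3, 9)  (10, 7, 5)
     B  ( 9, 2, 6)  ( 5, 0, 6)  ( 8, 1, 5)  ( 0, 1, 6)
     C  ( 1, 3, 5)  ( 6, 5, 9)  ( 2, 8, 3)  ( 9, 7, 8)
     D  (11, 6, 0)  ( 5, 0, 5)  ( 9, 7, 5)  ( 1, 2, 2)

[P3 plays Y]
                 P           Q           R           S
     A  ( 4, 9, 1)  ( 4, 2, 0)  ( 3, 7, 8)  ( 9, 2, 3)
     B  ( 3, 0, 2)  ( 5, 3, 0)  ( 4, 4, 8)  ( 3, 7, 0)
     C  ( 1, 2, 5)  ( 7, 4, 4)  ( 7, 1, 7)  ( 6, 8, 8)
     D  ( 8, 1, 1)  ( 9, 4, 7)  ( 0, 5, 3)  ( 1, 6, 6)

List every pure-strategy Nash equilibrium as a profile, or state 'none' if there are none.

NE set: (A,S,X), (D,R,X)

(A,P,X): not NE [P1→D gives 11>6]
(A,P,Y): not NE [P1→D gives 8>4]
(A,Q,X): not NE [P2→S gives 7>2]
(A,Q,Y): not NE [P1→D gives 9>4; P2→P gives 9>2; P3→X gives 9>0]
(A,R,X): not NE [P1→D gives 9>5; P2→S gives 7>3]
(A,R,Y): not NE [P1→C gives 7>3; P2→P gives 9>7; P3→X gives 9>8]
(A,S,X): NE
(A,S,Y): not NE [P2→P gives 9>2; P3→X gives 5>3]
(B,P,X): not NE [P1→D gives 11>9]
(B,P,Y): not NE [P1→D gives 8>3; P2→S gives 7>0; P3→X gives 6>2]
(B,Q,X): not NE [P1→C gives 6>5; P2→P gives 2>0]
(B,Q,Y): not NE [P1→D gives 9>5; P2→S gives 7>3; P3→X gives 6>0]
(B,R,X): not NE [P1→D gives 9>8; P2→P gives 2>1; P3→Y gives 8>5]
(B,R,Y): not NE [P1→C gives 7>4; P2→S gives 7>4]
(B,S,X): not NE [P1→A gives 10>0; P2→P gives 2>1]
(B,S,Y): not NE [P1→A gives 9>3; P3→X gives 6>0]
(C,P,X): not NE [P1→D gives 11>1; P2→R gives 8>3]
(C,P,Y): not NE [P1→D gives 8>1; P2→S gives 8>2]
(C,Q,X): not NE [P2→R gives 8>5]
(C,Q,Y): not NE [P1→D gives 9>7; P2→S gives 8>4; P3→X gives 9>4]
(C,R,X): not NE [P1→D gives 9>2; P3→Y gives 7>3]
(C,R,Y): not NE [P2→S gives 8>1]
(C,S,X): not NE [P1→A gives 10>9; P2→R gives 8>7]
(C,S,Y): not NE [P1→A gives 9>6]
(D,P,X): not NE [P2→R gives 7>6; P3→Y gives 1>0]
(D,P,Y): not NE [P2→S gives 6>1]
(D,Q,X): not NE [P1→C gives 6>5; P2→R gives 7>0; P3→Y gives 7>5]
(D,Q,Y): not NE [P2→S gives 6>4]
(D,R,X): NE
(D,R,Y): not NE [P1→C gives 7>0; P2→S gives 6>5; P3→X gives 5>3]
(D,S,X): not NE [P1→A gives 10>1; P2→R gives 7>2; P3→Y gives 6>2]
(D,S,Y): not NE [P1→A gives 9>1]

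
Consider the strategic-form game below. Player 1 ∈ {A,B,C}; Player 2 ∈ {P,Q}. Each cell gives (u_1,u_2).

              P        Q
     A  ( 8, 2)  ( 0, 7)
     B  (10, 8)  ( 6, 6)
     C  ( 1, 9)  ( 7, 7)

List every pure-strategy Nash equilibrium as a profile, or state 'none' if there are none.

(A,P): not NE [P1→B gives 10>8; P2→Q gives 7>2]
(A,Q): not NE [P1→C gives 7>0]
(B,P): NE
(B,Q): not NE [P1→C gives 7>6; P2→P gives 8>6]
(C,P): not NE [P1→B gives 10>1]
(C,Q): not NE [P2→P gives 9>7]

Nash profiles: (B,P)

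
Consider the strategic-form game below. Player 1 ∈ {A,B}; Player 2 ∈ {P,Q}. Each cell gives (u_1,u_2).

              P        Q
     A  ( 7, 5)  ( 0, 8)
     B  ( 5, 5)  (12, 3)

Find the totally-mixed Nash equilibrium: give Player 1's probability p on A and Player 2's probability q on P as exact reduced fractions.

P1 mixes 2/5 on A; P2 mixes 6/7 on P

P1 indiff ⇒ q·7+(1-q)·0 = q·5+(1-q)·12 ⇒ q(2) = (1-q)(12) ⇒ q = 6/7
P2 indiff ⇒ p·5+(1-p)·5 = p·8+(1-p)·3 ⇒ p(-3) = (1-p)(-2) ⇒ p = 2/5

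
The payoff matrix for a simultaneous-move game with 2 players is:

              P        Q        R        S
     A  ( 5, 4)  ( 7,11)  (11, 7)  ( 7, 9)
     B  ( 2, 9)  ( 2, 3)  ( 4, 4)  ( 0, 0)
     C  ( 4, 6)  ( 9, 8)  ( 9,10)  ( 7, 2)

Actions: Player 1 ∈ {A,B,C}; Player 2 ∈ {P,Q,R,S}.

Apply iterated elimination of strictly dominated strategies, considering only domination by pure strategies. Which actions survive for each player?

Survivors P1:{A,C} P2:{Q,R}

P1 drop B (A beats it: P:5>2 Q:7>2 R:11>4 S:7>0)
P2 drop P (Q beats it: A:11>4 C:8>6)
P2 drop S (Q beats it: A:11>9 C:8>2)
P1→{A,C} P2→{Q,R}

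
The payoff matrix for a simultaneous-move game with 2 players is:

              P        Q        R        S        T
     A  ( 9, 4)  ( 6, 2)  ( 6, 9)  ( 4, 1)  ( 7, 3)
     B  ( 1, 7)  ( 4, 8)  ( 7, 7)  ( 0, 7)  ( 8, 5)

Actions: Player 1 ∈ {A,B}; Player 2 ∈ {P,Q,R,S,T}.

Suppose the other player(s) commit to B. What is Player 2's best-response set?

argmax u_2 = {Q}

u_2(P vs B) = 7
u_2(Q vs B) = 8
u_2(R vs B) = 7
u_2(S vs B) = 7
u_2(T vs B) = 5
max payoff 8 at {Q}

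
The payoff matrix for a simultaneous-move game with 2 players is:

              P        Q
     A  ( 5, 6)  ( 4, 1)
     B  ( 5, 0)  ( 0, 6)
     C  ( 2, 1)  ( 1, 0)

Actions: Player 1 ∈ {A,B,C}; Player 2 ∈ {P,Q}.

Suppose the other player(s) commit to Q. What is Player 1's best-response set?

u_1(A vs Q) = 4
u_1(B vs Q) = 0
u_1(C vs Q) = 1
max payoff 4 at {A}

P1 best: {A}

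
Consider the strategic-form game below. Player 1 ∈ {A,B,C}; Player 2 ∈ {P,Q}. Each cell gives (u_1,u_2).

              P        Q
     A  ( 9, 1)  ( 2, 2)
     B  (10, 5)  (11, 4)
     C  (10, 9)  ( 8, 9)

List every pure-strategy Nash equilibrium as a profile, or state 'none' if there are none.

NE set: (B,P), (C,P)

(A,P): not NE [P1→C gives 10>9; P2→Q gives 2>1]
(A,Q): not NE [P1→B gives 11>2]
(B,P): NE
(B,Q): not NE [P2→P gives 5>4]
(C,P): NE
(C,Q): not NE [P1→B gives 11>8]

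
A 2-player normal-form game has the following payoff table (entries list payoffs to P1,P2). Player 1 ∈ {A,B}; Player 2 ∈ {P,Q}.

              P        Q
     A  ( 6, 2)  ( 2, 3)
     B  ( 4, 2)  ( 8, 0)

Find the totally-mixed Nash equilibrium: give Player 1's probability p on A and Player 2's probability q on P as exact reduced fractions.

P1 mixes 2/3 on A; P2 mixes 3/4 on P

P1 indiff ⇒ q·6+(1-q)·2 = q·4+(1-q)·8 ⇒ q(2) = (1-q)(6) ⇒ q = 3/4
P2 indiff ⇒ p·2+(1-p)·2 = p·3+(1-p)·0 ⇒ p(-1) = (1-p)(-2) ⇒ p = 2/3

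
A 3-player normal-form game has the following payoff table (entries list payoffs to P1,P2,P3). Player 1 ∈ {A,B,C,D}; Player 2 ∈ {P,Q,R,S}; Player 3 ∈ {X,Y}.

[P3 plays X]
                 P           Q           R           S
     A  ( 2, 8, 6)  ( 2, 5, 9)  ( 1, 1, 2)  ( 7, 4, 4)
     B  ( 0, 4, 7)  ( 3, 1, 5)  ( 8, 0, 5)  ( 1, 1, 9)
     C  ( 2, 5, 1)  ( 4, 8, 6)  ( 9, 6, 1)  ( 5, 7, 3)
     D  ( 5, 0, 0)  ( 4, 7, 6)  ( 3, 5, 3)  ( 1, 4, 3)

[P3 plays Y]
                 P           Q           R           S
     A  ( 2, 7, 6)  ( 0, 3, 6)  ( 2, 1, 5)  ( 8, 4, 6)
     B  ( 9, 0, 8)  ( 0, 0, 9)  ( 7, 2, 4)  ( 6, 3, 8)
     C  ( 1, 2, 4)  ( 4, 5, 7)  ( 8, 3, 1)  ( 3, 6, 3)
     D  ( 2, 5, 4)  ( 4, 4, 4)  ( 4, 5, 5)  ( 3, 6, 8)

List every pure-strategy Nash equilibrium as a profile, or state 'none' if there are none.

(A,P,X): not NE [P1→D gives 5>2]
(A,P,Y): not NE [P1→B gives 9>2]
(A,Q,X): not NE [P1→D gives 4>2; P2→P gives 8>5]
(A,Q,Y): not NE [P1→D gives 4>0; P2→P gives 7>3; P3→X gives 9>6]
(A,R,X): not NE [P1→C gives 9>1; P2→P gives 8>1; P3→Y gives 5>2]
(A,R,Y): not NE [P1→C gives 8>2; P2→P gives 7>1]
(A,S,X): not NE [P2→P gives 8>4; P3→Y gives 6>4]
(A,S,Y): not NE [P2→P gives 7>4]
(B,P,X): not NE [P1→D gives 5>0; P3→Y gives 8>7]
(B,P,Y): not NE [P2→S gives 3>0]
(B,Q,X): not NE [P1→D gives 4>3; P2→P gives 4>1; P3→Y gives 9>5]
(B,Q,Y): not NE [P1→D gives 4>0; P2→S gives 3>0]
(B,R,X): not NE [P1→C gives 9>8; P2→P gives 4>0]
(B,R,Y): not NE [P1→C gives 8>7; P2→S gives 3>2; P3→X gives 5>4]
(B,S,X): not NE [P1→A gives 7>1; P2→P gives 4>1]
(B,S,Y): not NE [P1→A gives 8>6; P3→X gives 9>8]
(C,P,X): not NE [P1→D gives 5>2; P2→Q gives 8>5; P3→Y gives 4>1]
(C,P,Y): not NE [P1→B gives 9>1; P2→S gives 6>2]
(C,Q,X): not NE [P3→Y gives 7>6]
(C,Q,Y): not NE [P2→S gives 6>5]
(C,R,X): not NE [P2→Q gives 8>6]
(C,R,Y): not NE [P2→S gives 6>3]
(C,S,X): not NE [P1→A gives 7>5; P2→Q gives 8>7]
(C,S,Y): not NE [P1→A gives 8>3]
(D,P,X): not NE [P2→Q gives 7>0; P3→Y gives 4>0]
(D,P,Y): not NE [P1→B gives 9>2; P2→S gives 6>5]
(D,Q,X): NE
(D,Q,Y): not NE [P2→S gives 6>4; P3→X gives 6>4]
(D,R,X): not NE [P1→C gives 9>3; P2→Q gives 7>5; P3→Y gives 5>3]
(D,R,Y): not NE [P1→C gives 8>4; P2→S gives 6>5]
(D,S,X): not NE [P1→A gives 7>1; P2→Q gives 7>4; P3→Y gives 8>3]
(D,S,Y): not NE [P1→A gives 8>3]

PSNE = {(D,Q,X)}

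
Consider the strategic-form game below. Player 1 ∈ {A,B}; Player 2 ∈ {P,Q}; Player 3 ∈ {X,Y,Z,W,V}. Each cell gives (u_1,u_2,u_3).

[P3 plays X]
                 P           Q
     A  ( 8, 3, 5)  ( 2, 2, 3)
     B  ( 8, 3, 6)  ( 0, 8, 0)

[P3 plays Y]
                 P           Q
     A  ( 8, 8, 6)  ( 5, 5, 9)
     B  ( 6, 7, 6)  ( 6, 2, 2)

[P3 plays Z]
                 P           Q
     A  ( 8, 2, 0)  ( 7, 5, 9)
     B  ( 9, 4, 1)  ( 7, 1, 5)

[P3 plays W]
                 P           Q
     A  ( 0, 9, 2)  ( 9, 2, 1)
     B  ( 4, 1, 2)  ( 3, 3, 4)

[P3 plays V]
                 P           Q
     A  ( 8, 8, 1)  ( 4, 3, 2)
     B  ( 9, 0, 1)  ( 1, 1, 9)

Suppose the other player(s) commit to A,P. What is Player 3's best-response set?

u_3(X vs A,P) = 5
u_3(Y vs A,P) = 6
u_3(Z vs A,P) = 0
u_3(W vs A,P) = 2
u_3(V vs A,P) = 1
max payoff 6 at {Y}

BR_3 = {Y}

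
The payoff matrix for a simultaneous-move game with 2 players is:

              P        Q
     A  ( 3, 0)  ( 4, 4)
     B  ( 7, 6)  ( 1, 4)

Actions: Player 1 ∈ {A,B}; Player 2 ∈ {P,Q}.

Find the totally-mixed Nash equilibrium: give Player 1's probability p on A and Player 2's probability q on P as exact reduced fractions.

P1 indiff ⇒ q·3+(1-q)·4 = q·7+(1-q)·1 ⇒ q(-4) = (1-q)(-3) ⇒ q = 3/7
P2 indiff ⇒ p·0+(1-p)·6 = p·4+(1-p)·4 ⇒ p(-4) = (1-p)(-2) ⇒ p = 1/3

p=1/3, q=3/7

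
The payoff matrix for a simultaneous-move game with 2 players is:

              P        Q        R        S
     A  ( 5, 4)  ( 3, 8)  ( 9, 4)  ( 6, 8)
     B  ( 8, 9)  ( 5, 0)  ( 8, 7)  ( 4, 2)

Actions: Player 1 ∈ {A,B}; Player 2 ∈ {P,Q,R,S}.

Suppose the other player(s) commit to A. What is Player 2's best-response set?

u_2(P vs A) = 4
u_2(Q vs A) = 8
u_2(R vs A) = 4
u_2(S vs A) = 8
max payoff 8 at {Q,S}

P2 best: {Q,S}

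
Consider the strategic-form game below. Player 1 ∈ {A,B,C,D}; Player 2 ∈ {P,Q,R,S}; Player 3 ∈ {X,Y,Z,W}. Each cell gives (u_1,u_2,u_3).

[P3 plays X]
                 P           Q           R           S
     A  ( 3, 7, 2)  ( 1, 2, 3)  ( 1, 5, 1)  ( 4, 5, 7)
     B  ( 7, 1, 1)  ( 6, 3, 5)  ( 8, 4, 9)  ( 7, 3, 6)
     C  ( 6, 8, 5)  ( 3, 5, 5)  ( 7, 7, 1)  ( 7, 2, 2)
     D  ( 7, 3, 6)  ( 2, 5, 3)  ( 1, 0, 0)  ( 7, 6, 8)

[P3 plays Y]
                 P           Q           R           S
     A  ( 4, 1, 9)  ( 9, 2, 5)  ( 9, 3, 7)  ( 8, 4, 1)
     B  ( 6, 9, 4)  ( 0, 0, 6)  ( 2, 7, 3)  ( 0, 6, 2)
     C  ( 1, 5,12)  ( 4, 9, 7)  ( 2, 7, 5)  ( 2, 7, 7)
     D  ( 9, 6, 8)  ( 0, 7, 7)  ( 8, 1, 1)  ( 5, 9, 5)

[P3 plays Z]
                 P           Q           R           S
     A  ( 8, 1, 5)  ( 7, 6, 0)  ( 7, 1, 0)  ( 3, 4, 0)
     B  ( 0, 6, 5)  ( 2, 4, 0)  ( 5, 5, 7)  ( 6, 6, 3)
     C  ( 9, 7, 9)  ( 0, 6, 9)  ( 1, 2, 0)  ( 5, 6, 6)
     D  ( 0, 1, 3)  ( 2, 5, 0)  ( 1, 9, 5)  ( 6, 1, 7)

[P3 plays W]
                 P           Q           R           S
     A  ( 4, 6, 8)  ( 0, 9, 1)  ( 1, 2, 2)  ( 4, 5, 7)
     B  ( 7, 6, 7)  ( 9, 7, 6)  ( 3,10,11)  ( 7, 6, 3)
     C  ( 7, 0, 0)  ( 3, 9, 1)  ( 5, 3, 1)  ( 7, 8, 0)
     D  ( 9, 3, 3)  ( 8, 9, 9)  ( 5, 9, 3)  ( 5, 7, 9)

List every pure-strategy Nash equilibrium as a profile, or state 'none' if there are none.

PSNE: ∅

(A,P,X): not NE [P1→D gives 7>3; P3→Y gives 9>2]
(A,P,Y): not NE [P1→D gives 9>4; P2→S gives 4>1]
(A,P,Z): not NE [P1→C gives 9>8; P2→Q gives 6>1; P3→Y gives 9>5]
(A,P,W): not NE [P1→D gives 9>4; P2→Q gives 9>6; P3→Y gives 9>8]
(A,Q,X): not NE [P1→B gives 6>1; P2→P gives 7>2; P3→Y gives 5>3]
(A,Q,Y): not NE [P2→S gives 4>2]
(A,Q,Z): not NE [P3→Y gives 5>0]
(A,Q,W): not NE [P1→B gives 9>0; P3→Y gives 5>1]
(A,R,X): not NE [P1→B gives 8>1; P2→P gives 7>5; P3→Y gives 7>1]
(A,R,Y): not NE [P2→S gives 4>3]
(A,R,Z): not NE [P2→Q gives 6>1; P3→Y gives 7>0]
(A,R,W): not NE [P1→D gives 5>1; P2→Q gives 9>2; P3→Y gives 7>2]
(A,S,X): not NE [P1→D gives 7>4; P2→P gives 7>5]
(A,S,Y): not NE [P3→W gives 7>1]
(A,S,Z): not NE [P1→D gives 6>3; P2→Q gives 6>4; P3→W gives 7>0]
(A,S,W): not NE [P1→C gives 7>4; P2→Q gives 9>5]
(B,P,X): not NE [P2→R gives 4>1; P3→W gives 7>1]
(B,P,Y): not NE [P1→D gives 9>6; P3→W gives 7>4]
(B,P,Z): not NE [P1→C gives 9>0; P3→W gives 7>5]
(B,P,W): not NE [P1→D gives 9>7; P2→R gives 10>6]
(B,Q,X): not NE [P2→R gives 4>3; P3→W gives 6>5]
(B,Q,Y): not NE [P1→A gives 9>0; P2→P gives 9>0]
(B,Q,Z): not NE [P1→A gives 7>2; P2→S gives 6>4; P3→W gives 6>0]
(B,Q,W): not NE [P2→R gives 10>7]
(B,R,X): not NE [P3→W gives 11>9]
(B,R,Y): not NE [P1→A gives 9>2; P2→P gives 9>7; P3→W gives 11>3]
(B,R,Z): not NE [P1→A gives 7>5; P2→S gives 6>5; P3→W gives 11>7]
(B,R,W): not NE [P1→D gives 5>3]
(B,S,X): not NE [P2→R gives 4>3]
(B,S,Y): not NE [P1→A gives 8>0; P2→P gives 9>6; P3→X gives 6>2]
(B,S,Z): not NE [P3→X gives 6>3]
(B,S,W): not NE [P2→R gives 10>6; P3→X gives 6>3]
(C,P,X): not NE [P1→D gives 7>6; P3→Y gives 12>5]
(C,P,Y): not NE [P1→D gives 9>1; P2→Q gives 9>5]
(C,P,Z): not NE [P3→Y gives 12>9]
(C,P,W): not NE [P1→D gives 9>7; P2→Q gives 9>0; P3→Y gives 12>0]
(C,Q,X): not NE [P1→B gives 6>3; P2→P gives 8>5; P3→Z gives 9>5]
(C,Q,Y): not NE [P1→A gives 9>4; P3→Z gives 9>7]
(C,Q,Z): not NE [P1→A gives 7>0; P2→P gives 7>6]
(C,Q,W): not NE [P1→B gives 9>3; P3→Z gives 9>1]
(C,R,X): not NE [P1→B gives 8>7; P2→P gives 8>7; P3→Y gives 5>1]
(C,R,Y): not NE [P1→A gives 9>2; P2→Q gives 9>7]
(C,R,Z): not NE [P1→A gives 7>1; P2→P gives 7>2; P3→Y gives 5>0]
(C,R,W): not NE [P2→Q gives 9>3; P3→Y gives 5>1]
(C,S,X): not NE [P2→P gives 8>2; P3→Y gives 7>2]
(C,S,Y): not NE [P1→A gives 8>2; P2→Q gives 9>7]
(C,S,Z): not NE [P1→D gives 6>5; P2→P gives 7>6; P3→Y gives 7>6]
(C,S,W): not NE [P2→Q gives 9>8; P3→Y gives 7>0]
(D,P,X): not NE [P2→S gives 6>3; P3→Y gives 8>6]
(D,P,Y): not NE [P2→S gives 9>6]
(D,P,Z): not NE [P1→C gives 9>0; P2→R gives 9>1; P3→Y gives 8>3]
(D,P,W): not NE [P2→R gives 9>3; P3→Y gives 8>3]
(D,Q,X): not NE [P1→B gives 6>2; P2→S gives 6>5; P3→W gives 9>3]
(D,Q,Y): not NE [P1→A gives 9>0; P2→S gives 9>7; P3→W gives 9>7]
(D,Q,Z): not NE [P1→A gives 7>2; P2→R gives 9>5; P3→W gives 9>0]
(D,Q,W): not NE [P1→B gives 9>8]
(D,R,X): not NE [P1→B gives 8>1; P2→S gives 6>0; P3→Z gives 5>0]
(D,R,Y): not NE [P1→A gives 9>8; P2→S gives 9>1; P3→Z gives 5>1]
(D,R,Z): not NE [P1→A gives 7>1]
(D,R,W): not NE [P3→Z gives 5>3]
(D,S,X): not NE [P3→W gives 9>8]
(D,S,Y): not NE [P1→A gives 8>5; P3→W gives 9>5]
(D,S,Z): not NE [P2→R gives 9>1; P3→W gives 9>7]
(D,S,W): not NE [P1→C gives 7>5; P2→R gives 9>7]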